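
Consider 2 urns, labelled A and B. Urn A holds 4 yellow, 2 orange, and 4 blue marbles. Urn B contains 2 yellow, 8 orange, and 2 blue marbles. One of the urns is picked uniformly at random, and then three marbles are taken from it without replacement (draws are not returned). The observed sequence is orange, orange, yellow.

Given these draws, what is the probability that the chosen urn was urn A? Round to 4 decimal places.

0.1158

Under each hypothesis, the probability of the observed sequence is: P(data | urn A) = (2/10)(1/9)(4/8) = 1/90; P(data | urn B) = (8/12)(7/11)(2/10) = 14/165.
The prior-weighted likelihoods are 1/2 · 1/90 = 1/180, 1/2 · 14/165 = 7/165; these sum to 19/396.
So P(urn A | data) = (1/180) / (19/396) = 11/95.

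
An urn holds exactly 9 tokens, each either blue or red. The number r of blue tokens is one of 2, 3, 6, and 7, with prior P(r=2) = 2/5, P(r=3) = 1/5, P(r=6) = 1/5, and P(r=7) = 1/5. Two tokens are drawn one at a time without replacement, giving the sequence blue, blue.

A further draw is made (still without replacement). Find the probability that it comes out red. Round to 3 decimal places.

0.415

The likelihood of the observed sequence under each hypothesis: P(data | r = 2) = (2/9)(1/8) = 1/36; P(data | r = 3) = (3/9)(2/8) = 1/12; P(data | r = 6) = (6/9)(5/8) = 5/12; P(data | r = 7) = (7/9)(6/8) = 7/12.
The prior-weighted likelihoods are 2/5 · 1/36 = 1/90, 1/5 · 1/12 = 1/60, 1/5 · 5/12 = 1/12, 1/5 · 7/12 = 7/60; summing to 41/180.
Normalising, the posterior is P(r = 2 | data) = 2/41, P(r = 3 | data) = 3/41, P(r = 6 | data) = 15/41, P(r = 7 | data) = 21/41.
Averaging over the posterior, P(red next | data) = (1)(2/41) + (6/7)(3/41) + (3/7)(15/41) + (2/7)(21/41) = 17/41.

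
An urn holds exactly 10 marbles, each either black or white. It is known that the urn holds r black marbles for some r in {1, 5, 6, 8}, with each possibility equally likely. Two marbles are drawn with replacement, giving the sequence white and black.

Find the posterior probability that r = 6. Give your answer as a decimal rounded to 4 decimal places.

0.3243

Under each hypothesis, the probability of the observed sequence is: P(data | r = 1) = (9/10)(1/10) = 9/100; P(data | r = 5) = (5/10)(5/10) = 1/4; P(data | r = 6) = (4/10)(6/10) = 6/25; P(data | r = 8) = (2/10)(8/10) = 4/25.
Multiplying each by its prior: 1/4 · 9/100 = 9/400, 1/4 · 1/4 = 1/16, 1/4 · 6/25 = 3/50, 1/4 · 4/25 = 1/25; with total 37/200.
Therefore the posterior P(r = 6 | data) = (3/50) / (37/200) = 12/37.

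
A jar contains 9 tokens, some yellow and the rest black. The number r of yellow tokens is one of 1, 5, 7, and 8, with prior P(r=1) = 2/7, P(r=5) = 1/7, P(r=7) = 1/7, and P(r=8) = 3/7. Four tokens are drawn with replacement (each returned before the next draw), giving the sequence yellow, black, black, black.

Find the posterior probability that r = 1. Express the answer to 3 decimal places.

Under each hypothesis, the probability of the observed sequence is: P(data | r = 1) = (1/9)(8/9)(8/9)(8/9) = 0.078037; P(data | r = 5) = (5/9)(4/9)(4/9)(4/9) = 0.048773; P(data | r = 7) = (7/9)(2/9)(2/9)(2/9) = 0.0085353; P(data | r = 8) = (8/9)(1/9)(1/9)(1/9) = 0.0012193.
Multiplying each by its prior: 2/7 · 0.078037 = 0.022296, 1/7 · 0.048773 = 0.0069676, 1/7 · 0.0085353 = 0.0012193, 3/7 · 0.0012193 = 0.00052257; summing to 0.031006.
Therefore the posterior P(r = 1 | data) = (0.022296) / (0.031006) = 0.7191.

0.719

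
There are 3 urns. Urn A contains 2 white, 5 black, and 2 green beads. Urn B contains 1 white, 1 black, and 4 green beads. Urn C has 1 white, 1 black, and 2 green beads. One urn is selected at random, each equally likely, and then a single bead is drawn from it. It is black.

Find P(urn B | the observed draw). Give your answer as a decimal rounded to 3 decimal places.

0.171

Compute the likelihood of this draw for each case: P(data | urn A) = (5/9) = 5/9; P(data | urn B) = (1/6) = 1/6; P(data | urn C) = (1/4) = 1/4.
Weighting by the prior gives 1/3 · 5/9 = 5/27, 1/3 · 1/6 = 1/18, 1/3 · 1/4 = 1/12; summing to 35/108.
Hence P(urn B | data) = (1/18) / (35/108) = 6/35.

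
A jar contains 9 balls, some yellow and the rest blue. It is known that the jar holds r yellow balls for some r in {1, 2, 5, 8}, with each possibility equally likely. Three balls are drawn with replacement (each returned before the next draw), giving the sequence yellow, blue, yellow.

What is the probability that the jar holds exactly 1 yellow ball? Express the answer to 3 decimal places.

Compute the likelihood of the observed sequence for each case: P(data | r = 1) = (1/9)(8/9)(1/9) = 8/729; P(data | r = 2) = (2/9)(7/9)(2/9) = 28/729; P(data | r = 5) = (5/9)(4/9)(5/9) = 100/729; P(data | r = 8) = (8/9)(1/9)(8/9) = 64/729.
Multiplying each by its prior: 1/4 · 8/729 = 2/729, 1/4 · 28/729 = 7/729, 1/4 · 100/729 = 25/729, 1/4 · 64/729 = 16/729; summing to 50/729.
By Bayes' rule, P(r = 1 | data) = (2/729) / (50/729) = 1/25.

0.040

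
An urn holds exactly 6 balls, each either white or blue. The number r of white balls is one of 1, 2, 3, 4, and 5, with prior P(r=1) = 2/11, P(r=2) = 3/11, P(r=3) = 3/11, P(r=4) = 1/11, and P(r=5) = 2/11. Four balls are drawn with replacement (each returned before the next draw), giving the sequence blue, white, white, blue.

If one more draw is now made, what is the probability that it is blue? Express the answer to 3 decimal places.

0.536

Compute the likelihood of the observed sequence for each case: P(data | r = 1) = (5/6)(1/6)(1/6)(5/6) = 0.01929; P(data | r = 2) = (4/6)(2/6)(2/6)(4/6) = 0.049383; P(data | r = 3) = (3/6)(3/6)(3/6)(3/6) = 0.0625; P(data | r = 4) = (2/6)(4/6)(4/6)(2/6) = 0.049383; P(data | r = 5) = (1/6)(5/6)(5/6)(1/6) = 0.01929.
Weighting by the prior gives 2/11 · 0.01929 = 0.0035073, 3/11 · 0.049383 = 0.013468, 3/11 · 0.0625 = 0.017045, 1/11 · 0.049383 = 0.0044893, 2/11 · 0.01929 = 0.0035073; summing to 0.042017.
The posterior is then P(r = 1 | data) = 0.083472, P(r = 2 | data) = 0.32053, P(r = 3 | data) = 0.40568, P(r = 4 | data) = 0.10684, P(r = 5 | data) = 0.083472.
Averaging over the posterior, P(blue next | data) = (5/6)(0.083472) + (2/3)(0.32053) + (1/2)(0.40568) + (1/3)(0.10684) + (1/6)(0.083472) = 0.53561.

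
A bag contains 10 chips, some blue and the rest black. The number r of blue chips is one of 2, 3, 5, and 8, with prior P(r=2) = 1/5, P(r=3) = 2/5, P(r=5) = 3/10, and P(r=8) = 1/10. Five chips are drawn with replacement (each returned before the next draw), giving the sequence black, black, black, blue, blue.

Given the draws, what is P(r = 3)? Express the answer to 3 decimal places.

Compute the likelihood of the observed sequence for each case: P(data | r = 2) = (8/10)(8/10)(8/10)(2/10)(2/10) = 0.02048; P(data | r = 3) = (7/10)(7/10)(7/10)(3/10)(3/10) = 0.03087; P(data | r = 5) = (5/10)(5/10)(5/10)(5/10)(5/10) = 0.03125; P(data | r = 8) = (2/10)(2/10)(2/10)(8/10)(8/10) = 0.00512.
Weighting by the prior gives 1/5 · 0.02048 = 0.004096, 2/5 · 0.03087 = 0.012348, 3/10 · 0.03125 = 0.009375, 1/10 · 0.00512 = 0.000512; these sum to 0.026331.
Hence P(r = 3 | data) = (0.012348) / (0.026331) = 0.46895.

0.469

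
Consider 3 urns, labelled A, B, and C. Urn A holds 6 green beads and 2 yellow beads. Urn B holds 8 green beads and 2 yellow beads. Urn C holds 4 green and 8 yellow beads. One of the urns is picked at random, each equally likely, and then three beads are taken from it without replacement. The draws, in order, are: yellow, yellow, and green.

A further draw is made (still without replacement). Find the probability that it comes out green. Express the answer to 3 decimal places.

Under each hypothesis, the probability of the observed sequence is: P(data | urn A) = (2/8)(1/7)(6/6) = 0.035714; P(data | urn B) = (2/10)(1/9)(8/8) = 0.022222; P(data | urn C) = (8/12)(7/11)(4/10) = 0.1697.
Multiplying each by its prior: 1/3 · 0.035714 = 0.011905, 1/3 · 0.022222 = 0.0074074, 1/3 · 0.1697 = 0.056566; summing to 0.075878.
Normalising, the posterior is P(urn A | data) = 0.15689, P(urn B | data) = 0.097623, P(urn C | data) = 0.74548.
The predictive probability is P(green next | data) = (1)(0.15689) + (1)(0.097623) + (1/3)(0.74548) = 0.50301.

0.503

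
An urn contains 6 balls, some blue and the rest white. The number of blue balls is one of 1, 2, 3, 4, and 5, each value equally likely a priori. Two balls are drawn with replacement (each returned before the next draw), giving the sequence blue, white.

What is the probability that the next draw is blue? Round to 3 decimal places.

0.500

Under each hypothesis, the probability of the observed sequence is: P(data | r = 1) = (1/6)(5/6) = 5/36; P(data | r = 2) = (2/6)(4/6) = 2/9; P(data | r = 3) = (3/6)(3/6) = 1/4; P(data | r = 4) = (4/6)(2/6) = 2/9; P(data | r = 5) = (5/6)(1/6) = 5/36.
Multiplying each by its prior: 1/5 · 5/36 = 1/36, 1/5 · 2/9 = 2/45, 1/5 · 1/4 = 1/20, 1/5 · 2/9 = 2/45, 1/5 · 5/36 = 1/36; summing to 7/36.
Dividing through by the total gives posterior P(r = 1 | data) = 1/7, P(r = 2 | data) = 8/35, P(r = 3 | data) = 9/35, P(r = 4 | data) = 8/35, P(r = 5 | data) = 1/7.
So P(blue next | data) = Σ P(blue next | H) P(H | data) = (1/6)(1/7) + (1/3)(8/35) + (1/2)(9/35) + (2/3)(8/35) + (5/6)(1/7) = 1/2.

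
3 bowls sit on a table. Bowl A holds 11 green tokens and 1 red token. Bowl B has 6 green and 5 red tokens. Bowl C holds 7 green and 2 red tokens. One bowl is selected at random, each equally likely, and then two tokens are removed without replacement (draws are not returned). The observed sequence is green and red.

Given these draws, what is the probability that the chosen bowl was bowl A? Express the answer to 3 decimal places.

0.151

Compute the likelihood of the observed sequence for each case: P(data | bowl A) = (11/12)(1/11) = 1/12; P(data | bowl B) = (6/11)(5/10) = 3/11; P(data | bowl C) = (7/9)(2/8) = 7/36.
Multiplying each by its prior: 1/3 · 1/12 = 1/36, 1/3 · 3/11 = 1/11, 1/3 · 7/36 = 7/108; these sum to 109/594.
By Bayes' rule, P(bowl A | data) = (1/36) / (109/594) = 33/218.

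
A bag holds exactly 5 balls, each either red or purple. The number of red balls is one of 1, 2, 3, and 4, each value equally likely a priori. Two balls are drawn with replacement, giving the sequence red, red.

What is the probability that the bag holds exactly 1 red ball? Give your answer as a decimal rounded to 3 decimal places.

For each hypothesis, P(data | H) works out to: P(data | r = 1) = (1/5)(1/5) = 1/25; P(data | r = 2) = (2/5)(2/5) = 4/25; P(data | r = 3) = (3/5)(3/5) = 9/25; P(data | r = 4) = (4/5)(4/5) = 16/25.
The prior-weighted likelihoods are 1/4 · 1/25 = 1/100, 1/4 · 4/25 = 1/25, 1/4 · 9/25 = 9/100, 1/4 · 16/25 = 4/25; with total 3/10.
So P(r = 1 | data) = (1/100) / (3/10) = 1/30.

0.033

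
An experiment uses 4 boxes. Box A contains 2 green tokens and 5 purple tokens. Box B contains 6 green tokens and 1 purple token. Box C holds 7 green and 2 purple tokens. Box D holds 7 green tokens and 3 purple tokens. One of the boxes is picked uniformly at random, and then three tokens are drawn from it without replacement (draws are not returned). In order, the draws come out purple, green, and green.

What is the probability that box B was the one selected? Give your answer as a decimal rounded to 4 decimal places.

For each hypothesis, P(data | H) works out to: P(data | box A) = (5/7)(2/6)(1/5) = 0.047619; P(data | box B) = (1/7)(6/6)(5/5) = 0.14286; P(data | box C) = (2/9)(7/8)(6/7) = 0.16667; P(data | box D) = (3/10)(7/9)(6/8) = 0.175.
The prior-weighted likelihoods are 1/4 · 0.047619 = 0.011905, 1/4 · 0.14286 = 0.035714, 1/4 · 0.16667 = 0.041667, 1/4 · 0.175 = 0.04375; these sum to 0.13304.
Hence P(box B | data) = (0.035714) / (0.13304) = 0.26846.

0.2685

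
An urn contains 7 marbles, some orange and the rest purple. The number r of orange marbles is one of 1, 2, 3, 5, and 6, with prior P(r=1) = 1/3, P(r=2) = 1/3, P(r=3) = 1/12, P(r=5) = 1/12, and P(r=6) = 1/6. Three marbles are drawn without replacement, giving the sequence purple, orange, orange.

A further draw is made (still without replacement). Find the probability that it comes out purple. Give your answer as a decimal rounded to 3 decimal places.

0.415

Compute the likelihood of the observed sequence for each case: P(data | r = 1) = (6/7)(1/6)(0/5) = 0; P(data | r = 2) = (5/7)(2/6)(1/5) = 1/21; P(data | r = 3) = (4/7)(3/6)(2/5) = 4/35; P(data | r = 5) = (2/7)(5/6)(4/5) = 4/21; P(data | r = 6) = (1/7)(6/6)(5/5) = 1/7.
Weighting by the prior gives 1/3 · 0 = 0, 1/3 · 1/21 = 1/63, 1/12 · 4/35 = 1/105, 1/12 · 4/21 = 1/63, 1/6 · 1/7 = 1/42; these sum to 41/630.
Dividing through by the total gives posterior P(r = 1 | data) = 0, P(r = 2 | data) = 10/41, P(r = 3 | data) = 6/41, P(r = 5 | data) = 10/41, P(r = 6 | data) = 15/41.
The predictive probability is P(purple next | data) = (1)(10/41) + (3/4)(6/41) + (1/4)(10/41) + (0)(15/41) = 17/41.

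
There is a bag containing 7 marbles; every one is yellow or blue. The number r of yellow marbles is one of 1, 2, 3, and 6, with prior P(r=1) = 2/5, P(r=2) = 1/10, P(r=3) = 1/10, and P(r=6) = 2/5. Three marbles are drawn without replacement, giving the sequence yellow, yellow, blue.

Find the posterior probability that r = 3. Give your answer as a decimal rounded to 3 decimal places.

0.156

Under each hypothesis, the probability of the observed sequence is: P(data | r = 1) = (1/7)(0/6) = 0; P(data | r = 2) = (2/7)(1/6)(5/5) = 1/21; P(data | r = 3) = (3/7)(2/6)(4/5) = 4/35; P(data | r = 6) = (6/7)(5/6)(1/5) = 1/7.
The prior-weighted likelihoods are 2/5 · 0 = 0, 1/10 · 1/21 = 1/210, 1/10 · 4/35 = 2/175, 2/5 · 1/7 = 2/35; summing to 11/150.
Hence P(r = 3 | data) = (2/175) / (11/150) = 12/77.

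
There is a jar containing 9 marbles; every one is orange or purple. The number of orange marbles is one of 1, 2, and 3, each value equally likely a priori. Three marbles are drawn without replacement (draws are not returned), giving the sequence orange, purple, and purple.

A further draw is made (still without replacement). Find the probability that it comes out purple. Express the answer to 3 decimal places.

0.809

Compute the likelihood of the observed sequence for each case: P(data | r = 1) = (1/9)(8/8)(7/7) = 1/9; P(data | r = 2) = (2/9)(7/8)(6/7) = 1/6; P(data | r = 3) = (3/9)(6/8)(5/7) = 5/28.
The prior-weighted likelihoods are 1/3 · 1/9 = 1/27, 1/3 · 1/6 = 1/18, 1/3 · 5/28 = 5/84; summing to 115/756.
Normalising, the posterior is P(r = 1 | data) = 28/115, P(r = 2 | data) = 42/115, P(r = 3 | data) = 9/23.
Averaging over the posterior, P(purple next | data) = (1)(28/115) + (5/6)(42/115) + (2/3)(9/23) = 93/115.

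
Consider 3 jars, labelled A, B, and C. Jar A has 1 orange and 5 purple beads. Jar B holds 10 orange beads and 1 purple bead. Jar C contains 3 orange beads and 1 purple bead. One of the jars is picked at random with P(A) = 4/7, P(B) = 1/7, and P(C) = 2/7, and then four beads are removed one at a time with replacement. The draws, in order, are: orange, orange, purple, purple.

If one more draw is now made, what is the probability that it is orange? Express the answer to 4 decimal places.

0.4653

Compute the likelihood of the observed sequence for each case: P(data | jar A) = (1/6)(1/6)(5/6)(5/6) = 0.01929; P(data | jar B) = (10/11)(10/11)(1/11)(1/11) = 0.0068301; P(data | jar C) = (3/4)(3/4)(1/4)(1/4) = 0.035156.
Multiplying each by its prior: 4/7 · 0.01929 = 0.011023, 1/7 · 0.0068301 = 0.00097573, 2/7 · 0.035156 = 0.010045; summing to 0.022043.
Dividing through by the total gives posterior P(jar A | data) = 0.50006, P(jar B | data) = 0.044264, P(jar C | data) = 0.45568.
The predictive probability is P(orange next | data) = (1/6)(0.50006) + (10/11)(0.044264) + (3/4)(0.45568) = 0.46534.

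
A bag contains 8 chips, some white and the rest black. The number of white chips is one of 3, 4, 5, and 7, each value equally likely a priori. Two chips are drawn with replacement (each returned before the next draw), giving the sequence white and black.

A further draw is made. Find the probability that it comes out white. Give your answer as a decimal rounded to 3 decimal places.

Compute the likelihood of the observed sequence for each case: P(data | r = 3) = (3/8)(5/8) = 15/64; P(data | r = 4) = (4/8)(4/8) = 1/4; P(data | r = 5) = (5/8)(3/8) = 15/64; P(data | r = 7) = (7/8)(1/8) = 7/64.
The prior-weighted likelihoods are 1/4 · 15/64 = 15/256, 1/4 · 1/4 = 1/16, 1/4 · 15/64 = 15/256, 1/4 · 7/64 = 7/256; summing to 53/256.
Normalising, the posterior is P(r = 3 | data) = 15/53, P(r = 4 | data) = 16/53, P(r = 5 | data) = 15/53, P(r = 7 | data) = 7/53.
So P(white next | data) = Σ P(white next | H) P(H | data) = (3/8)(15/53) + (1/2)(16/53) + (5/8)(15/53) + (7/8)(7/53) = 233/424.

0.550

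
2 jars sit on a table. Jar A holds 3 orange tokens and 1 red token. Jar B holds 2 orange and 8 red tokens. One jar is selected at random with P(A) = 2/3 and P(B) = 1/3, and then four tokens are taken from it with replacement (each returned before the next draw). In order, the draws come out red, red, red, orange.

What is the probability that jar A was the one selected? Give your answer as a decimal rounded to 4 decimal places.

0.1863

Under each hypothesis, the probability of the observed sequence is: P(data | jar A) = (1/4)(1/4)(1/4)(3/4) = 0.011719; P(data | jar B) = (8/10)(8/10)(8/10)(2/10) = 0.1024.
Multiplying each by its prior: 2/3 · 0.011719 = 0.0078125, 1/3 · 0.1024 = 0.034133; these sum to 0.041946.
Hence P(jar A | data) = (0.0078125) / (0.041946) = 0.18625.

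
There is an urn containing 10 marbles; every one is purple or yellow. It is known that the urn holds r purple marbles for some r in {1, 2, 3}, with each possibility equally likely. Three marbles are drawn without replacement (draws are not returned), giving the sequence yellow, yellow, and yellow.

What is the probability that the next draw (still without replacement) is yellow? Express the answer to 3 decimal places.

Under each hypothesis, the probability of the observed sequence is: P(data | r = 1) = (9/10)(8/9)(7/8) = 7/10; P(data | r = 2) = (8/10)(7/9)(6/8) = 7/15; P(data | r = 3) = (7/10)(6/9)(5/8) = 7/24.
Multiplying each by its prior: 1/3 · 7/10 = 7/30, 1/3 · 7/15 = 7/45, 1/3 · 7/24 = 7/72; these sum to 35/72.
The posterior is then P(r = 1 | data) = 12/25, P(r = 2 | data) = 8/25, P(r = 3 | data) = 1/5.
Averaging over the posterior, P(yellow next | data) = (6/7)(12/25) + (5/7)(8/25) + (4/7)(1/5) = 132/175.

0.754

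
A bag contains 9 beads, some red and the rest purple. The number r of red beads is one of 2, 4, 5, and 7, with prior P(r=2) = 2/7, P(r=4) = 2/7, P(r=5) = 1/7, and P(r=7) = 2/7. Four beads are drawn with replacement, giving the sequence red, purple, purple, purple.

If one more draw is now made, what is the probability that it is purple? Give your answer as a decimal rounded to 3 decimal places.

0.638

Compute the likelihood of the observed sequence for each case: P(data | r = 2) = (2/9)(7/9)(7/9)(7/9) = 0.10456; P(data | r = 4) = (4/9)(5/9)(5/9)(5/9) = 0.076208; P(data | r = 5) = (5/9)(4/9)(4/9)(4/9) = 0.048773; P(data | r = 7) = (7/9)(2/9)(2/9)(2/9) = 0.0085353.
Weighting by the prior gives 2/7 · 0.10456 = 0.029873, 2/7 · 0.076208 = 0.021774, 1/7 · 0.048773 = 0.0069676, 2/7 · 0.0085353 = 0.0024387; these sum to 0.061053.
Dividing through by the total gives posterior P(r = 2 | data) = 0.4893, P(r = 4 | data) = 0.35663, P(r = 5 | data) = 0.11412, P(r = 7 | data) = 0.039943.
Averaging over the posterior, P(purple next | data) = (7/9)(0.4893) + (5/9)(0.35663) + (4/9)(0.11412) + (2/9)(0.039943) = 0.63829.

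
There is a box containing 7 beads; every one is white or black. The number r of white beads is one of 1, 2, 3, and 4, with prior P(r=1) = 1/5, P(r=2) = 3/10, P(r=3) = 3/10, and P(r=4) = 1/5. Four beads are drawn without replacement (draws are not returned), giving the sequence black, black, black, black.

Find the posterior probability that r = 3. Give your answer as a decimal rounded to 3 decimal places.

Under each hypothesis, the probability of the observed sequence is: P(data | r = 1) = (6/7)(5/6)(4/5)(3/4) = 3/7; P(data | r = 2) = (5/7)(4/6)(3/5)(2/4) = 1/7; P(data | r = 3) = (4/7)(3/6)(2/5)(1/4) = 1/35; P(data | r = 4) = (3/7)(2/6)(1/5)(0/4) = 0.
Multiplying each by its prior: 1/5 · 3/7 = 3/35, 3/10 · 1/7 = 3/70, 3/10 · 1/35 = 3/350, 1/5 · 0 = 0; with total 24/175.
So P(r = 3 | data) = (3/350) / (24/175) = 1/16.

0.063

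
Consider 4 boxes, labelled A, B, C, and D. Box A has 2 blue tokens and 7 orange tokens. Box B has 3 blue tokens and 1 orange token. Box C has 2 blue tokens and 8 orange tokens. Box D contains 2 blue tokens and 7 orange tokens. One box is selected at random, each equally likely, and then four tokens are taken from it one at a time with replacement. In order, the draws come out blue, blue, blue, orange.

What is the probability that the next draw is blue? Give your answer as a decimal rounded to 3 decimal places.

For each hypothesis, P(data | H) works out to: P(data | box A) = (2/9)(2/9)(2/9)(7/9) = 0.0085353; P(data | box B) = (3/4)(3/4)(3/4)(1/4) = 0.10547; P(data | box C) = (2/10)(2/10)(2/10)(8/10) = 0.0064; P(data | box D) = (2/9)(2/9)(2/9)(7/9) = 0.0085353.
The prior-weighted likelihoods are 1/4 · 0.0085353 = 0.0021338, 1/4 · 0.10547 = 0.026367, 1/4 · 0.0064 = 0.0016, 1/4 · 0.0085353 = 0.0021338; summing to 0.032235.
Normalising, the posterior is P(box A | data) = 0.066196, P(box B | data) = 0.81797, P(box C | data) = 0.049636, P(box D | data) = 0.066196.
So P(blue next | data) = Σ P(blue next | H) P(H | data) = (2/9)(0.066196) + (3/4)(0.81797) + (1/5)(0.049636) + (2/9)(0.066196) = 0.65283.

0.653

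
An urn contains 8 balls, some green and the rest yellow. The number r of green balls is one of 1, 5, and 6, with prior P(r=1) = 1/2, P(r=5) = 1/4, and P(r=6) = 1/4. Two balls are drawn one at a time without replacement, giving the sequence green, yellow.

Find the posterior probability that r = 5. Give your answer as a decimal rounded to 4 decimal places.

0.3659

The likelihood of the observed sequence under each hypothesis: P(data | r = 1) = (1/8)(7/7) = 1/8; P(data | r = 5) = (5/8)(3/7) = 15/56; P(data | r = 6) = (6/8)(2/7) = 3/14.
Multiplying each by its prior: 1/2 · 1/8 = 1/16, 1/4 · 15/56 = 15/224, 1/4 · 3/14 = 3/56; with total 41/224.
Therefore the posterior P(r = 5 | data) = (15/224) / (41/224) = 15/41.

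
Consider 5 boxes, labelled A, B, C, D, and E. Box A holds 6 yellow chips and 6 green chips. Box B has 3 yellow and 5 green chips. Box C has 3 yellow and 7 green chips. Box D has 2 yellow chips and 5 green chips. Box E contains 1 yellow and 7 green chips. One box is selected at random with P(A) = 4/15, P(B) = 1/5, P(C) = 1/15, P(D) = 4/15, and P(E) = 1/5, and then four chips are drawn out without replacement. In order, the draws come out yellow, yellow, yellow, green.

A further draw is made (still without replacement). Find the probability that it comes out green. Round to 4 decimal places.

Under each hypothesis, the probability of the observed sequence is: P(data | box A) = (6/12)(5/11)(4/10)(6/9) = 0.060606; P(data | box B) = (3/8)(2/7)(1/6)(5/5) = 0.017857; P(data | box C) = (3/10)(2/9)(1/8)(7/7) = 0.0083333; P(data | box D) = (2/7)(1/6)(0/5) = 0; P(data | box E) = (1/8)(0/7) = 0.
The prior-weighted likelihoods are 4/15 · 0.060606 = 0.016162, 1/5 · 0.017857 = 0.0035714, 1/15 · 0.0083333 = 0.00055556, 4/15 · 0 = 0, 1/5 · 0 = 0; summing to 0.020289.
The posterior is then P(box A | data) = 0.79659, P(box B | data) = 0.17603, P(box C | data) = 0.027383, P(box D | data) = 0, P(box E | data) = 0.
Averaging over the posterior, P(green next | data) = (5/8)(0.79659) + (1)(0.17603) + (1)(0.027383) = 0.70128.

0.7013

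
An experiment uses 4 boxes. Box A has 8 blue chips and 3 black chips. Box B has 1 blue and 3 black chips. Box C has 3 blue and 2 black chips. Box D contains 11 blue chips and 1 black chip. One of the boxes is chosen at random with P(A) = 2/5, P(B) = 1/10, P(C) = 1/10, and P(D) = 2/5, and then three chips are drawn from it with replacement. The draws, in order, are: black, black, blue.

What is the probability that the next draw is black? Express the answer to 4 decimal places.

0.4285

The likelihood of the observed sequence under each hypothesis: P(data | box A) = (3/11)(3/11)(8/11) = 0.054095; P(data | box B) = (3/4)(3/4)(1/4) = 0.14062; P(data | box C) = (2/5)(2/5)(3/5) = 0.096; P(data | box D) = (1/12)(1/12)(11/12) = 0.0063657.
The prior-weighted likelihoods are 2/5 · 0.054095 = 0.021638, 1/10 · 0.14062 = 0.014063, 1/10 · 0.096 = 0.0096, 2/5 · 0.0063657 = 0.0025463; summing to 0.047847.
Dividing through by the total gives posterior P(box A | data) = 0.45223, P(box B | data) = 0.29391, P(box C | data) = 0.20064, P(box D | data) = 0.053218.
Averaging over the posterior, P(black next | data) = (3/11)(0.45223) + (3/4)(0.29391) + (2/5)(0.20064) + (1/12)(0.053218) = 0.42846.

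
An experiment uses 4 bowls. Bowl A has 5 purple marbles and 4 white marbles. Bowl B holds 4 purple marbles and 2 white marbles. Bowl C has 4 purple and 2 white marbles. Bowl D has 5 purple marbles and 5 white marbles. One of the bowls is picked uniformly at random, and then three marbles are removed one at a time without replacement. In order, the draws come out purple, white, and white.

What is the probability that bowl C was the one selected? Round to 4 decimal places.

0.1704

Compute the likelihood of the observed sequence for each case: P(data | bowl A) = (5/9)(4/8)(3/7) = 0.11905; P(data | bowl B) = (4/6)(2/5)(1/4) = 0.066667; P(data | bowl C) = (4/6)(2/5)(1/4) = 0.066667; P(data | bowl D) = (5/10)(5/9)(4/8) = 0.13889.
Multiplying each by its prior: 1/4 · 0.11905 = 0.029762, 1/4 · 0.066667 = 0.016667, 1/4 · 0.066667 = 0.016667, 1/4 · 0.13889 = 0.034722; summing to 0.097817.
By Bayes' rule, P(bowl C | data) = (0.016667) / (0.097817) = 0.17039.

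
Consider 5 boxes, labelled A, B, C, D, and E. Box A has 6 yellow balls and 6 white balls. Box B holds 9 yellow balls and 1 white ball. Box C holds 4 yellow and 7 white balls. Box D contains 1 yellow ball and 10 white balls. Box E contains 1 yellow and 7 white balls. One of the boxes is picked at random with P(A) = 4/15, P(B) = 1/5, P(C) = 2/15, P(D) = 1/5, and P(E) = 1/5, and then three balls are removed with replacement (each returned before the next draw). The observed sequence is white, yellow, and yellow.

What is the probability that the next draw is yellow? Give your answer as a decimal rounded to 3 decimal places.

For each hypothesis, P(data | H) works out to: P(data | box A) = (6/12)(6/12)(6/12) = 0.125; P(data | box B) = (1/10)(9/10)(9/10) = 0.081; P(data | box C) = (7/11)(4/11)(4/11) = 0.084147; P(data | box D) = (10/11)(1/11)(1/11) = 0.0075131; P(data | box E) = (7/8)(1/8)(1/8) = 0.013672.
Multiplying each by its prior: 4/15 · 0.125 = 0.033333, 1/5 · 0.081 = 0.0162, 2/15 · 0.084147 = 0.01122, 1/5 · 0.0075131 = 0.0015026, 1/5 · 0.013672 = 0.0027344; with total 0.06499.
The posterior is then P(box A | data) = 0.5129, P(box B | data) = 0.24927, P(box C | data) = 0.17264, P(box D | data) = 0.023121, P(box E | data) = 0.042074.
The predictive probability is P(yellow next | data) = (1/2)(0.5129) + (9/10)(0.24927) + (4/11)(0.17264) + (1/11)(0.023121) + (1/8)(0.042074) = 0.55093.

0.551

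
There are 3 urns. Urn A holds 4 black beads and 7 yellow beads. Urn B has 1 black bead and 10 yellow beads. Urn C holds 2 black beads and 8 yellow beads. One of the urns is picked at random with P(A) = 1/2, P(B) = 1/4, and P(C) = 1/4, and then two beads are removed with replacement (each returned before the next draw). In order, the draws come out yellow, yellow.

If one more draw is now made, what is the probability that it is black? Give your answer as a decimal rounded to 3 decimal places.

0.219

For each hypothesis, P(data | H) works out to: P(data | urn A) = (7/11)(7/11) = 49/121; P(data | urn B) = (10/11)(10/11) = 100/121; P(data | urn C) = (8/10)(8/10) = 16/25.
Weighting by the prior gives 1/2 · 49/121 = 49/242, 1/4 · 100/121 = 25/121, 1/4 · 16/25 = 4/25; with total 313/550.
Dividing through by the total gives posterior P(urn A | data) = 0.35579, P(urn B | data) = 0.36306, P(urn C | data) = 0.28115.
The predictive probability is P(black next | data) = (4/11)(0.35579) + (1/11)(0.36306) + (1/5)(0.28115) = 0.21861.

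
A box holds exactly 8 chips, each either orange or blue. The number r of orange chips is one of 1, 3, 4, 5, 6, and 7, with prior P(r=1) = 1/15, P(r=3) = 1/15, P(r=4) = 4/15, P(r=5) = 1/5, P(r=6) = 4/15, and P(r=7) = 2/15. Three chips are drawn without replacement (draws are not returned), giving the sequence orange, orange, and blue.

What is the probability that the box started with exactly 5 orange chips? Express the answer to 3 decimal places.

Under each hypothesis, the probability of the observed sequence is: P(data | r = 1) = (1/8)(0/7) = 0; P(data | r = 3) = (3/8)(2/7)(5/6) = 5/56; P(data | r = 4) = (4/8)(3/7)(4/6) = 1/7; P(data | r = 5) = (5/8)(4/7)(3/6) = 5/28; P(data | r = 6) = (6/8)(5/7)(2/6) = 5/28; P(data | r = 7) = (7/8)(6/7)(1/6) = 1/8.
The prior-weighted likelihoods are 1/15 · 0 = 0, 1/15 · 5/56 = 1/168, 4/15 · 1/7 = 4/105, 1/5 · 5/28 = 1/28, 4/15 · 5/28 = 1/21, 2/15 · 1/8 = 1/60; summing to 121/840.
Hence P(r = 5 | data) = (1/28) / (121/840) = 30/121.

0.248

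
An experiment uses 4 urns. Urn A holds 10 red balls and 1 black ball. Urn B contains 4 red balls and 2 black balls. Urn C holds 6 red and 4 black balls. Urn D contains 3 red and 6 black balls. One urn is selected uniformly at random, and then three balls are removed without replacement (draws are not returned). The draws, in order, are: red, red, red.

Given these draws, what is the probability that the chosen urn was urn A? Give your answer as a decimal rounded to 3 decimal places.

0.658

Compute the likelihood of the observed sequence for each case: P(data | urn A) = (10/11)(9/10)(8/9) = 0.72727; P(data | urn B) = (4/6)(3/5)(2/4) = 0.2; P(data | urn C) = (6/10)(5/9)(4/8) = 0.16667; P(data | urn D) = (3/9)(2/8)(1/7) = 0.011905.
Weighting by the prior gives 1/4 · 0.72727 = 0.18182, 1/4 · 0.2 = 0.05, 1/4 · 0.16667 = 0.041667, 1/4 · 0.011905 = 0.0029762; with total 0.27646.
Therefore the posterior P(urn A | data) = (0.18182) / (0.27646) = 0.65766.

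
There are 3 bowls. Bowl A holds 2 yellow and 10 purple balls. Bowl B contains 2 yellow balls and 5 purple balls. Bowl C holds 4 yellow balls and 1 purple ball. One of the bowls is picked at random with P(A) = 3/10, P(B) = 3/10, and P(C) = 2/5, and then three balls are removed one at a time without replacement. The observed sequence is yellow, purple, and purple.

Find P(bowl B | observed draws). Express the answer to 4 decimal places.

For each hypothesis, P(data | H) works out to: P(data | bowl A) = (2/12)(10/11)(9/10) = 0.13636; P(data | bowl B) = (2/7)(5/6)(4/5) = 0.19048; P(data | bowl C) = (4/5)(1/4)(0/3) = 0.
The prior-weighted likelihoods are 3/10 · 0.13636 = 0.040909, 3/10 · 0.19048 = 0.057143, 2/5 · 0 = 0; with total 0.098052.
So P(bowl B | data) = (0.057143) / (0.098052) = 0.58278.

0.5828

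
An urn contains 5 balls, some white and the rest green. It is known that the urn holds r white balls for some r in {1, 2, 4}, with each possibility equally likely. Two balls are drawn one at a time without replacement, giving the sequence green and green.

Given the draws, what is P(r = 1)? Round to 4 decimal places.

For each hypothesis, P(data | H) works out to: P(data | r = 1) = (4/5)(3/4) = 3/5; P(data | r = 2) = (3/5)(2/4) = 3/10; P(data | r = 4) = (1/5)(0/4) = 0.
The prior-weighted likelihoods are 1/3 · 3/5 = 1/5, 1/3 · 3/10 = 1/10, 1/3 · 0 = 0; summing to 3/10.
So P(r = 1 | data) = (1/5) / (3/10) = 2/3.

0.6667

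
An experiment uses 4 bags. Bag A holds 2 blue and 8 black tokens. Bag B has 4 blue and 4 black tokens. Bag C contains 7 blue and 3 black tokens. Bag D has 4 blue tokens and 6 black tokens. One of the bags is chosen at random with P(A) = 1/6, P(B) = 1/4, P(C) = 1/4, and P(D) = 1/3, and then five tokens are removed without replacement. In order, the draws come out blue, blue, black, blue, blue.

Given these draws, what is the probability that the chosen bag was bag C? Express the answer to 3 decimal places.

0.802

For each hypothesis, P(data | H) works out to: P(data | bag A) = (2/10)(1/9)(8/8)(0/7) = 0; P(data | bag B) = (4/8)(3/7)(4/6)(2/5)(1/4) = 0.014286; P(data | bag C) = (7/10)(6/9)(3/8)(5/7)(4/6) = 0.083333; P(data | bag D) = (4/10)(3/9)(6/8)(2/7)(1/6) = 0.0047619.
Multiplying each by its prior: 1/6 · 0 = 0, 1/4 · 0.014286 = 0.0035714, 1/4 · 0.083333 = 0.020833, 1/3 · 0.0047619 = 0.0015873; summing to 0.025992.
Hence P(bag C | data) = (0.020833) / (0.025992) = 0.80153.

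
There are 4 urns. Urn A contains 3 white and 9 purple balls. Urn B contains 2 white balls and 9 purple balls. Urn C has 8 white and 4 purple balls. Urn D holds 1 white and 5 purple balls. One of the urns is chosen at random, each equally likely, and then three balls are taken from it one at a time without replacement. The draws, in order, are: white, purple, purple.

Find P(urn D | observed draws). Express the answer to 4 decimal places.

0.3039

Compute the likelihood of the observed sequence for each case: P(data | urn A) = (3/12)(9/11)(8/10) = 0.16364; P(data | urn B) = (2/11)(9/10)(8/9) = 0.14545; P(data | urn C) = (8/12)(4/11)(3/10) = 0.072727; P(data | urn D) = (1/6)(5/5)(4/4) = 0.16667.
The prior-weighted likelihoods are 1/4 · 0.16364 = 0.040909, 1/4 · 0.14545 = 0.036364, 1/4 · 0.072727 = 0.018182, 1/4 · 0.16667 = 0.041667; these sum to 0.13712.
Hence P(urn D | data) = (0.041667) / (0.13712) = 0.30387.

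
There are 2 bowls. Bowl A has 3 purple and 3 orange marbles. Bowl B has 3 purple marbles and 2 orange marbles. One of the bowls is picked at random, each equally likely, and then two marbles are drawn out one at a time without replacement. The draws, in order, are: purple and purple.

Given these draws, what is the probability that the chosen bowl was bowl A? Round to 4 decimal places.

Under each hypothesis, the probability of the observed sequence is: P(data | bowl A) = (3/6)(2/5) = 1/5; P(data | bowl B) = (3/5)(2/4) = 3/10.
Multiplying each by its prior: 1/2 · 1/5 = 1/10, 1/2 · 3/10 = 3/20; with total 1/4.
So P(bowl A | data) = (1/10) / (1/4) = 2/5.

0.4000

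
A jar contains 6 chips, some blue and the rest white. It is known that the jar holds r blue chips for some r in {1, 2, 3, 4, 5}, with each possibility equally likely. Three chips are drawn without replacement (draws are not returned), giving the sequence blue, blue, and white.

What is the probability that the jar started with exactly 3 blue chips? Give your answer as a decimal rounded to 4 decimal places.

Compute the likelihood of the observed sequence for each case: P(data | r = 1) = (1/6)(0/5) = 0; P(data | r = 2) = (2/6)(1/5)(4/4) = 1/15; P(data | r = 3) = (3/6)(2/5)(3/4) = 3/20; P(data | r = 4) = (4/6)(3/5)(2/4) = 1/5; P(data | r = 5) = (5/6)(4/5)(1/4) = 1/6.
Weighting by the prior gives 1/5 · 0 = 0, 1/5 · 1/15 = 1/75, 1/5 · 3/20 = 3/100, 1/5 · 1/5 = 1/25, 1/5 · 1/6 = 1/30; with total 7/60.
By Bayes' rule, P(r = 3 | data) = (3/100) / (7/60) = 9/35.

0.2571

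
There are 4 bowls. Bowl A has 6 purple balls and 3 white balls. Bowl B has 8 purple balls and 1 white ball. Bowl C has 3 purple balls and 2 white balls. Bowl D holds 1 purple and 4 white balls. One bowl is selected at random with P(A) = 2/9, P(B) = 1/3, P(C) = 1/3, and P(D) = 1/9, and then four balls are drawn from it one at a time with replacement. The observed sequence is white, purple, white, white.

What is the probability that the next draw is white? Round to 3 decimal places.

0.535

The likelihood of the observed sequence under each hypothesis: P(data | bowl A) = (3/9)(6/9)(3/9)(3/9) = 0.024691; P(data | bowl B) = (1/9)(8/9)(1/9)(1/9) = 0.0012193; P(data | bowl C) = (2/5)(3/5)(2/5)(2/5) = 0.0384; P(data | bowl D) = (4/5)(1/5)(4/5)(4/5) = 0.1024.
Weighting by the prior gives 2/9 · 0.024691 = 0.005487, 1/3 · 0.0012193 = 0.00040644, 1/3 · 0.0384 = 0.0128, 1/9 · 0.1024 = 0.011378; these sum to 0.030071.
The posterior is then P(bowl A | data) = 0.18247, P(bowl B | data) = 0.013516, P(bowl C | data) = 0.42566, P(bowl D | data) = 0.37836.
So P(white next | data) = Σ P(white next | H) P(H | data) = (1/3)(0.18247) + (1/9)(0.013516) + (2/5)(0.42566) + (4/5)(0.37836) = 0.53528.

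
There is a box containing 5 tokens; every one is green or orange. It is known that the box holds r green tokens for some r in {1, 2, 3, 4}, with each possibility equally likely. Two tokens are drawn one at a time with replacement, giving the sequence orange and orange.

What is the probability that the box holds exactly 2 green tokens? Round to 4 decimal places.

0.3000

The likelihood of the observed sequence under each hypothesis: P(data | r = 1) = (4/5)(4/5) = 16/25; P(data | r = 2) = (3/5)(3/5) = 9/25; P(data | r = 3) = (2/5)(2/5) = 4/25; P(data | r = 4) = (1/5)(1/5) = 1/25.
Weighting by the prior gives 1/4 · 16/25 = 4/25, 1/4 · 9/25 = 9/100, 1/4 · 4/25 = 1/25, 1/4 · 1/25 = 1/100; these sum to 3/10.
By Bayes' rule, P(r = 2 | data) = (9/100) / (3/10) = 3/10.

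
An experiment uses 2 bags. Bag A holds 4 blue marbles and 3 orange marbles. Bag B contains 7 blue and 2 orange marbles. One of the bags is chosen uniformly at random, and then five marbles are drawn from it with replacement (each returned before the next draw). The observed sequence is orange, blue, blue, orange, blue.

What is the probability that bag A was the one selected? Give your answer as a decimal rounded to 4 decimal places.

0.5960

The likelihood of the observed sequence under each hypothesis: P(data | bag A) = (3/7)(4/7)(4/7)(3/7)(4/7) = 0.034271; P(data | bag B) = (2/9)(7/9)(7/9)(2/9)(7/9) = 0.023235.
Multiplying each by its prior: 1/2 · 0.034271 = 0.017136, 1/2 · 0.023235 = 0.011617; summing to 0.028753.
By Bayes' rule, P(bag A | data) = (0.017136) / (0.028753) = 0.59596.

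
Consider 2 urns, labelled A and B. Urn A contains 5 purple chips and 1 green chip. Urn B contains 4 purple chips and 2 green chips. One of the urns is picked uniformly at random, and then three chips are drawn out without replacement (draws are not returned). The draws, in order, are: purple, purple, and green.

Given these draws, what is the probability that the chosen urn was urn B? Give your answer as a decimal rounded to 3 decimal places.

0.545

For each hypothesis, P(data | H) works out to: P(data | urn A) = (5/6)(4/5)(1/4) = 1/6; P(data | urn B) = (4/6)(3/5)(2/4) = 1/5.
Weighting by the prior gives 1/2 · 1/6 = 1/12, 1/2 · 1/5 = 1/10; summing to 11/60.
Therefore the posterior P(urn B | data) = (1/10) / (11/60) = 6/11.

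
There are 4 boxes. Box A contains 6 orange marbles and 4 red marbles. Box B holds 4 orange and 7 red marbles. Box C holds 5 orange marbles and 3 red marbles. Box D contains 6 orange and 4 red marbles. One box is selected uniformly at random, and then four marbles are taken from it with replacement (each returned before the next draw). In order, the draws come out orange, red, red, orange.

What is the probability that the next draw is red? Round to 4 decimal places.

For each hypothesis, P(data | H) works out to: P(data | box A) = (6/10)(4/10)(4/10)(6/10) = 0.0576; P(data | box B) = (4/11)(7/11)(7/11)(4/11) = 0.053548; P(data | box C) = (5/8)(3/8)(3/8)(5/8) = 0.054932; P(data | box D) = (6/10)(4/10)(4/10)(6/10) = 0.0576.
The prior-weighted likelihoods are 1/4 · 0.0576 = 0.0144, 1/4 · 0.053548 = 0.013387, 1/4 · 0.054932 = 0.013733, 1/4 · 0.0576 = 0.0144; with total 0.05592.
Dividing through by the total gives posterior P(box A | data) = 0.25751, P(box B | data) = 0.2394, P(box C | data) = 0.24558, P(box D | data) = 0.25751.
The predictive probability is P(red next | data) = (2/5)(0.25751) + (7/11)(0.2394) + (3/8)(0.24558) + (2/5)(0.25751) = 0.45045.

0.4504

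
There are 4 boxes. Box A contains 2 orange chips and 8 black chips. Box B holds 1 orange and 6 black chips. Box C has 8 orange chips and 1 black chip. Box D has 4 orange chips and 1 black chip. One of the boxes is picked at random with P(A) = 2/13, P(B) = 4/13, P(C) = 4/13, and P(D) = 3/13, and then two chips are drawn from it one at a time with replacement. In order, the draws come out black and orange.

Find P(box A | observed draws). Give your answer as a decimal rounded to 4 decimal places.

Under each hypothesis, the probability of the observed sequence is: P(data | box A) = (8/10)(2/10) = 0.16; P(data | box B) = (6/7)(1/7) = 0.12245; P(data | box C) = (1/9)(8/9) = 0.098765; P(data | box D) = (1/5)(4/5) = 0.16.
Weighting by the prior gives 2/13 · 0.16 = 0.024615, 4/13 · 0.12245 = 0.037677, 4/13 · 0.098765 = 0.030389, 3/13 · 0.16 = 0.036923; summing to 0.1296.
Therefore the posterior P(box A | data) = (0.024615) / (0.1296) = 0.18993.

0.1899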